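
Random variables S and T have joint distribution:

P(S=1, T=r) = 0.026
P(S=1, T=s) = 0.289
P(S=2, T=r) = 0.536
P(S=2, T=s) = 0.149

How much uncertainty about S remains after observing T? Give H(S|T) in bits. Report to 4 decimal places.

0.5571 bits

Marginals: p(S) = (0.3150, 0.6850), p(T) = (0.5620, 0.4380).
H(S|T) = Σ p(T) · H(S|T=·).
  T=r: p=0.5620, H(S|T=r) = 0.2703
  T=s: p=0.4380, H(S|T=s) = 0.9250
Weighted sum = 0.5571 bits.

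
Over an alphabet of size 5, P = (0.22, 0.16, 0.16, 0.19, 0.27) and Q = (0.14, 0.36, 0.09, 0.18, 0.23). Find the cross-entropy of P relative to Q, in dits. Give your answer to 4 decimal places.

0.7400 dits

H(P,Q) = −Σ p·log₁₀ q.
  −0.22·log₁₀(0.14) = 0.18785
  −0.16·log₁₀(0.36) = 0.07099
  −0.16·log₁₀(0.09) = 0.16732
  −0.19·log₁₀(0.18) = 0.14150
  −0.27·log₁₀(0.23) = 0.17233
H(P,Q) = 0.7400 dits.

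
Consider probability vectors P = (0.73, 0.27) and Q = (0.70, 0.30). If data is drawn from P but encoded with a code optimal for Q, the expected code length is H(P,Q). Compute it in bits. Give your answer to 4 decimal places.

0.8446 bits

H(P,Q) = −Σ p·log₂ q.
  −0.73·log₂(0.70) = 0.37564
  −0.27·log₂(0.30) = 0.46898
H(P,Q) = 0.8446 bits.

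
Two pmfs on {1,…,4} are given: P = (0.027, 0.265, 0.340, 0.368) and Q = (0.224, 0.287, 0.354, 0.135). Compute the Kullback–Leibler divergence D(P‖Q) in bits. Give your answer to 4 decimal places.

D(P‖Q) = Σ p·log₂(p/q).
  0.027·log₂(0.027/0.224) = -0.08242
  0.265·log₂(0.265/0.287) = -0.03049
  0.340·log₂(0.340/0.354) = -0.01979
  0.368·log₂(0.368/0.135) = 0.53240
D(P‖Q) = 0.3997 bits.

0.3997 bits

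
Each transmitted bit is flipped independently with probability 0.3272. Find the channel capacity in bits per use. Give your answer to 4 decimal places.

0.0880 bits

Binary symmetric channel: C = 1 − h₂(ε) where h₂ is the binary entropy function.
h₂(0.3272) = −0.3272·log₂0.3272 − 0.6728·log₂0.6728 = 0.9120.
C = 1 − 0.9120 = 0.0880 bits per channel use.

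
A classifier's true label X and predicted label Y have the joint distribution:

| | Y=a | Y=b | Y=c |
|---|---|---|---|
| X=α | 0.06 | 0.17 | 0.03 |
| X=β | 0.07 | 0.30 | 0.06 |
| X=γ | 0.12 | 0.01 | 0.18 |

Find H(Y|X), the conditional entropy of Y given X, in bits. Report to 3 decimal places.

1.189 bits

Chain rule: H(Y|X) = H(X,Y) − H(X).
Marginals: p(X) = (0.2600, 0.4300, 0.3100), p(Y) = (0.2500, 0.4800, 0.2700).
H(X,Y) = 2.7419 bits; H(X) = 1.5526 bits.
H(Y|X) = 2.7419 − 1.5526 = 1.189 bits.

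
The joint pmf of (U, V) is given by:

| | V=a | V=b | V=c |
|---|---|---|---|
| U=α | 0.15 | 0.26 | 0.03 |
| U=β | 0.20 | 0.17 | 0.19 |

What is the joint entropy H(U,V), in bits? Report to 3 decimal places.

H(U,V) = −Σ p(x,y)·log₂ p(x,y) over all 6 cells.
  cell (α,a): −0.15·log₂0.15 = 0.4105
  cell (α,b): −0.26·log₂0.26 = 0.5053
  cell (α,c): −0.03·log₂0.03 = 0.1518
  cell (β,a): −0.20·log₂0.20 = 0.4644
  cell (β,b): −0.17·log₂0.17 = 0.4346
  cell (β,c): −0.19·log₂0.19 = 0.4552
Sum = 2.422 bits.

2.422 bits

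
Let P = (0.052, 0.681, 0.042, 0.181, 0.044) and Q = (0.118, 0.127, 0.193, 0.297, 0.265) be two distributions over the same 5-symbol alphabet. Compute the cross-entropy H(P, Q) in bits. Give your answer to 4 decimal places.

H(P,Q) = −Σ p·log₂ q.
  −0.052·log₂(0.118) = 0.16032
  −0.681·log₂(0.127) = 2.02740
  −0.042·log₂(0.193) = 0.09968
  −0.181·log₂(0.297) = 0.31702
  −0.044·log₂(0.265) = 0.08430
H(P,Q) = 2.6887 bits.

2.6887 bits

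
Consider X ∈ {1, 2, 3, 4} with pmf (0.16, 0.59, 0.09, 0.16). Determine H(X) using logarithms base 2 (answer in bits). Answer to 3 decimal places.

1.608 bits

H(X) = −Σ p·log₂ p.
  −(0.16)·log₂(0.16) = 0.4230
  −(0.59)·log₂(0.59) = 0.4491
  −(0.09)·log₂(0.09) = 0.3127
  −(0.16)·log₂(0.16) = 0.4230
Sum: 0.4230 + 0.4491 + 0.3127 + 0.4230 = 1.608 bits.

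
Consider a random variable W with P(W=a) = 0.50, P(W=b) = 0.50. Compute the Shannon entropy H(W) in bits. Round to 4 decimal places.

1.0000 bits

H(W) = −Σ p·log₂ p.
  −(0.50)·log₂(0.50) = 0.50000
  −(0.50)·log₂(0.50) = 0.50000
Sum: 0.50000 + 0.50000 = 1.0000 bits.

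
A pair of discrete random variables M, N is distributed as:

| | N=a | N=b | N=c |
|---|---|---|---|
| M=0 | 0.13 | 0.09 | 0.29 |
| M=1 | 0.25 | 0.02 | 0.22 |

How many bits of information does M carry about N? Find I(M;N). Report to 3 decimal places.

0.069 bits

Marginals: p(M) = (0.5100, 0.4900), p(N) = (0.3800, 0.1100, 0.5100).
I(M;N) = Σ p(x,y)·log₂[p(x,y)/(p(x)p(y))].
  (0,a): 0.13·log₂(0.6708) = -0.0749
  (0,b): 0.09·log₂(1.6043) = 0.0614
  (0,c): 0.29·log₂(1.1150) = 0.0455
  (1,a): 0.25·log₂(1.3426) = 0.1063
  (1,b): 0.02·log₂(0.3711) = -0.0286
  (1,c): 0.22·log₂(0.8804) = -0.0404
Sum = 0.069 bits.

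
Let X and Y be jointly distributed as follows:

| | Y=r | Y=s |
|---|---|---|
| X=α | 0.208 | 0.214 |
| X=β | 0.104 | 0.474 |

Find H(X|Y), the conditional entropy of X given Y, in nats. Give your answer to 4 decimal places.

0.6251 nats

Marginals: p(X) = (0.4220, 0.5780), p(Y) = (0.3120, 0.6880).
H(X|Y) = Σ p(Y) · H(X|Y=·).
  Y=r: p=0.3120, H(X|Y=r) = 0.6365
  Y=s: p=0.6880, H(X|Y=s) = 0.6199
Weighted sum = 0.6251 nats.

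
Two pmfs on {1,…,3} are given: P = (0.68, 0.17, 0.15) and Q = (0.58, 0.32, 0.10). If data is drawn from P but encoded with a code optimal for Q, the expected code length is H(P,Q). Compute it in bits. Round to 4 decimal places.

H(P,Q) = −Σ p·log₂ q.
  −0.68·log₂(0.58) = 0.53440
  −0.17·log₂(0.32) = 0.27946
  −0.15·log₂(0.10) = 0.49829
H(P,Q) = 1.3121 bits.

1.3121 bits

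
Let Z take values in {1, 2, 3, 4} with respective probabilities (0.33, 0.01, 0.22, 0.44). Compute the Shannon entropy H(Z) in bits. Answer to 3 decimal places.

1.596 bits

H(Z) = −Σ p·log₂ p.
  −(0.33)·log₂(0.33) = 0.5278
  −(0.01)·log₂(0.01) = 0.0664
  −(0.22)·log₂(0.22) = 0.4806
  −(0.44)·log₂(0.44) = 0.5211
Sum: 0.5278 + 0.0664 + 0.4806 + 0.5211 = 1.596 bits.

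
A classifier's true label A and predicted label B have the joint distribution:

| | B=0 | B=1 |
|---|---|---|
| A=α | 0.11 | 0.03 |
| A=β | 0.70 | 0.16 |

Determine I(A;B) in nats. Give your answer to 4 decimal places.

0.0003 nats

Marginals: p(A) = (0.1400, 0.8600), p(B) = (0.8100, 0.1900).
I(A;B) = Σ p(x,y)·ln[p(x,y)/(p(x)p(y))].
  (α,0): 0.11·ln(0.9700) = -0.00335
  (α,1): 0.03·ln(1.1278) = 0.00361
  (β,0): 0.70·ln(1.0049) = 0.00341
  (β,1): 0.16·ln(0.9792) = -0.00336
Sum = 0.0003 nats.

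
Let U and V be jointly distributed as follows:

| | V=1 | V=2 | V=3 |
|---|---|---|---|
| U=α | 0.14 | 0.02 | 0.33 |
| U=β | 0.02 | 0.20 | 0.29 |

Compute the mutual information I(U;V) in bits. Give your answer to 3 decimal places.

0.198 bits

Marginals: p(U) = (0.4900, 0.5100), p(V) = (0.1600, 0.2200, 0.6200).
I(U;V) = Σ p(x,y)·log₂[p(x,y)/(p(x)p(y))].
  (α,1): 0.14·log₂(1.7857) = 0.1171
  (α,2): 0.02·log₂(0.1855) = -0.0486
  (α,3): 0.33·log₂(1.0862) = 0.0394
  (β,1): 0.02·log₂(0.2451) = -0.0406
  (β,2): 0.20·log₂(1.7825) = 0.1668
  (β,3): 0.29·log₂(0.9171) = -0.0362
Sum = 0.198 bits.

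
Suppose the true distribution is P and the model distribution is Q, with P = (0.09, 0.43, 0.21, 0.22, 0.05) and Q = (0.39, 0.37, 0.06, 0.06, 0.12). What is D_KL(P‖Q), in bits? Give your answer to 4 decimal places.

D(P‖Q) = Σ p·log₂(p/q).
  0.09·log₂(0.09/0.39) = -0.19039
  0.43·log₂(0.43/0.37) = 0.09323
  0.21·log₂(0.21/0.06) = 0.37954
  0.22·log₂(0.22/0.06) = 0.41238
  0.05·log₂(0.05/0.12) = -0.06315
D(P‖Q) = 0.6316 bits.

0.6316 bits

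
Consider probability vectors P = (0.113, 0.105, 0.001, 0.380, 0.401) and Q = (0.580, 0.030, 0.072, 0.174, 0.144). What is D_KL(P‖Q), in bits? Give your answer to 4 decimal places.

0.9377 bits

D(P‖Q) = Σ p·log₂(p/q).
  0.113·log₂(0.113/0.580) = -0.26665
  0.105·log₂(0.105/0.030) = 0.18977
  0.001·log₂(0.001/0.072) = -0.00617
  0.380·log₂(0.380/0.174) = 0.42823
  0.401·log₂(0.401/0.144) = 0.59249
D(P‖Q) = 0.9377 bits.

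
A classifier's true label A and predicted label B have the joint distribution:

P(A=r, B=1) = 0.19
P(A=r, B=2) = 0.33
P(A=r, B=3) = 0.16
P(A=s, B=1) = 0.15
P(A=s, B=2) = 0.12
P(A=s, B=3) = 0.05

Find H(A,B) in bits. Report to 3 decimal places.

H(A,B) = −Σ p(x,y)·log₂ p(x,y) over all 6 cells.
  cell (r,1): −0.19·log₂0.19 = 0.4552
  cell (r,2): −0.33·log₂0.33 = 0.5278
  cell (r,3): −0.16·log₂0.16 = 0.4230
  cell (s,1): −0.15·log₂0.15 = 0.4105
  cell (s,2): −0.12·log₂0.12 = 0.3671
  cell (s,3): −0.05·log₂0.05 = 0.2161
Sum = 2.400 bits.

2.400 bits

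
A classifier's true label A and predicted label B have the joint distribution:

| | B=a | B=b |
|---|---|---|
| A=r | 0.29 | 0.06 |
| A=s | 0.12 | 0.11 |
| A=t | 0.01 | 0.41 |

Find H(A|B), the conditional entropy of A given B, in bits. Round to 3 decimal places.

Marginals: p(A) = (0.3500, 0.2300, 0.4200), p(B) = (0.4200, 0.5800).
H(A|B) = Σ p(B) · H(A|B=·).
  B=a: p=0.4200, H(A|B=a) = 1.0137
  B=b: p=0.5800, H(A|B=b) = 1.1472
Weighted sum = 1.091 bits.

1.091 bits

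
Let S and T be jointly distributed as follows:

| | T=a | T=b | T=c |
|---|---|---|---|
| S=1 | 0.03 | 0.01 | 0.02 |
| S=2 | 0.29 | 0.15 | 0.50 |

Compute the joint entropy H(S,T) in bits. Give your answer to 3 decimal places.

1.760 bits

H(S,T) = −Σ p(x,y)·log₂ p(x,y) over all 6 cells.
  cell (1,a): −0.03·log₂0.03 = 0.1518
  cell (1,b): −0.01·log₂0.01 = 0.0664
  cell (1,c): −0.02·log₂0.02 = 0.1129
  cell (2,a): −0.29·log₂0.29 = 0.5179
  cell (2,b): −0.15·log₂0.15 = 0.4105
  cell (2,c): −0.50·log₂0.50 = 0.5000
Sum = 1.760 bits.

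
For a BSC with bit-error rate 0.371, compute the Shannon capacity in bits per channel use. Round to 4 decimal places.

Binary symmetric channel: C = 1 − h₂(ε) where h₂ is the binary entropy function.
h₂(0.371) = −0.371·log₂0.371 − 0.629·log₂0.629 = 0.9514.
C = 1 − 0.9514 = 0.0486 bits per channel use.

0.0486 bits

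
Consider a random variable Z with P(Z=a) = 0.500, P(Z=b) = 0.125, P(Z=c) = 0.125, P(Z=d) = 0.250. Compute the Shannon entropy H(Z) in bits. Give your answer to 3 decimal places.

1.750 bits

H(Z) = −Σ p·log₂ p.
  −(0.500)·log₂(0.500) = 0.5000
  −(0.125)·log₂(0.125) = 0.3750
  −(0.125)·log₂(0.125) = 0.3750
  −(0.250)·log₂(0.250) = 0.5000
Sum: 0.5000 + 0.3750 + 0.3750 + 0.5000 = 1.750 bits.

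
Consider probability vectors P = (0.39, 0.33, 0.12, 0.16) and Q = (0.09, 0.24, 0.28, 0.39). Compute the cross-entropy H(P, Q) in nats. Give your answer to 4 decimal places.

H(P,Q) = −Σ p·ln q.
  −0.39·ln(0.09) = 0.93910
  −0.33·ln(0.24) = 0.47095
  −0.12·ln(0.28) = 0.15276
  −0.16·ln(0.39) = 0.15066
H(P,Q) = 1.7135 nats.

1.7135 nats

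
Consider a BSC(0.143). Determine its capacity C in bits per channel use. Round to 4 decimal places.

0.4080 bits

Binary symmetric channel: C = 1 − h₂(ε) where h₂ is the binary entropy function.
h₂(0.143) = −0.143·log₂0.143 − 0.857·log₂0.857 = 0.5920.
C = 1 − 0.5920 = 0.4080 bits per channel use.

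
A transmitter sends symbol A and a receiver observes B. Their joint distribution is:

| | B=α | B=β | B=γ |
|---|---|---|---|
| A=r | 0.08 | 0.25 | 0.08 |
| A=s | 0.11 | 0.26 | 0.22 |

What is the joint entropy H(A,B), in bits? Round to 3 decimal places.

H(A,B) = −Σ p(x,y)·log₂ p(x,y) over all 6 cells.
  cell (r,α): −0.08·log₂0.08 = 0.2915
  cell (r,β): −0.25·log₂0.25 = 0.5000
  cell (r,γ): −0.08·log₂0.08 = 0.2915
  cell (s,α): −0.11·log₂0.11 = 0.3503
  cell (s,β): −0.26·log₂0.26 = 0.5053
  cell (s,γ): −0.22·log₂0.22 = 0.4806
Sum = 2.419 bits.

2.419 bits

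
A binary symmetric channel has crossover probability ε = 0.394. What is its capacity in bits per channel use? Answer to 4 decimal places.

0.0327 bits

Binary symmetric channel: C = 1 − h₂(ε) where h₂ is the binary entropy function.
h₂(0.394) = −0.394·log₂0.394 − 0.606·log₂0.606 = 0.9673.
C = 1 − 0.9673 = 0.0327 bits per channel use.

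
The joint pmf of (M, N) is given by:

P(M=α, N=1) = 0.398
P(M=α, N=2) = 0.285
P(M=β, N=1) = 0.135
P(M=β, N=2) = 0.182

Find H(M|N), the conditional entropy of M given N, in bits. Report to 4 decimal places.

0.8856 bits

Chain rule: H(M|N) = H(M,N) − H(N).
Marginals: p(M) = (0.6830, 0.3170), p(N) = (0.5330, 0.4670).
H(M,N) = 1.8825 bits; H(N) = 0.9969 bits.
H(M|N) = 1.8825 − 0.9969 = 0.8856 bits.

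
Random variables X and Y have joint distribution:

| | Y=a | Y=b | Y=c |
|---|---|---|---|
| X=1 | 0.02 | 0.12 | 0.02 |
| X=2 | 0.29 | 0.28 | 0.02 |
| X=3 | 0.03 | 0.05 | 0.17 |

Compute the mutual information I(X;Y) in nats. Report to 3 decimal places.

0.244 nats

Marginals: p(X) = (0.1600, 0.5900, 0.2500), p(Y) = (0.3400, 0.4500, 0.2100).
I(X;Y) = H(X) + H(Y) − H(X,Y).
H(X) = 0.9511, H(Y) = 1.0539, H(X,Y) = 1.7608.
I(X;Y) = 0.9511 + 1.0539 − 1.7608 = 0.244 nats.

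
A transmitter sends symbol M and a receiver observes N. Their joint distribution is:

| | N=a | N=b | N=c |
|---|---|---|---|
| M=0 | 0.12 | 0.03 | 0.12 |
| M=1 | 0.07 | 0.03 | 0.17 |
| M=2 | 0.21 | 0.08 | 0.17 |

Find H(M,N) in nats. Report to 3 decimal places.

2.038 nats

H(M,N) = −Σ p(x,y)·ln p(x,y) over all 9 cells.
  cell (0,a): −0.12·ln0.12 = 0.2544
  cell (0,b): −0.03·ln0.03 = 0.1052
  cell (0,c): −0.12·ln0.12 = 0.2544
  cell (1,a): −0.07·ln0.07 = 0.1861
  cell (1,b): −0.03·ln0.03 = 0.1052
  cell (1,c): −0.17·ln0.17 = 0.3012
  cell (2,a): −0.21·ln0.21 = 0.3277
  cell (2,b): −0.08·ln0.08 = 0.2021
  cell (2,c): −0.17·ln0.17 = 0.3012
Sum = 2.038 nats.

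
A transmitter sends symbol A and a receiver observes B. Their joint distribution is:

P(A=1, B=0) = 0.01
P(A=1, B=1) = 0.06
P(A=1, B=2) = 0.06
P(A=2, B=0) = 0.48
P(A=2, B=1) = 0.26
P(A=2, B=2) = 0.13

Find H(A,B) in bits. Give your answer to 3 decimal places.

1.950 bits

H(A,B) = −Σ p(x,y)·log₂ p(x,y) over all 6 cells.
  cell (1,0): −0.01·log₂0.01 = 0.0664
  cell (1,1): −0.06·log₂0.06 = 0.2435
  cell (1,2): −0.06·log₂0.06 = 0.2435
  cell (2,0): −0.48·log₂0.48 = 0.5083
  cell (2,1): −0.26·log₂0.26 = 0.5053
  cell (2,2): −0.13·log₂0.13 = 0.3826
Sum = 1.950 bits.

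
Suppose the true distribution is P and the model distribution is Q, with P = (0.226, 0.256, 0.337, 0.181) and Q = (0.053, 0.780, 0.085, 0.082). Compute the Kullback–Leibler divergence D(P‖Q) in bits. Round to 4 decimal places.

D(P‖Q) = Σ p·log₂(p/q).
  0.226·log₂(0.226/0.053) = 0.47285
  0.256·log₂(0.256/0.780) = -0.41148
  0.337·log₂(0.337/0.085) = 0.66969
  0.181·log₂(0.181/0.082) = 0.20676
D(P‖Q) = 0.9378 bits.

0.9378 bits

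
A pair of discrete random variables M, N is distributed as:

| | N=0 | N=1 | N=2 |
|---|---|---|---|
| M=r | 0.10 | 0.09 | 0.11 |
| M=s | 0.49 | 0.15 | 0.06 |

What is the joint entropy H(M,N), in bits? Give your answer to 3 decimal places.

2.153 bits

H(M,N) = −Σ p(x,y)·log₂ p(x,y) over all 6 cells.
  cell (r,0): −0.10·log₂0.10 = 0.3322
  cell (r,1): −0.09·log₂0.09 = 0.3127
  cell (r,2): −0.11·log₂0.11 = 0.3503
  cell (s,0): −0.49·log₂0.49 = 0.5043
  cell (s,1): −0.15·log₂0.15 = 0.4105
  cell (s,2): −0.06·log₂0.06 = 0.2435
Sum = 2.153 bits.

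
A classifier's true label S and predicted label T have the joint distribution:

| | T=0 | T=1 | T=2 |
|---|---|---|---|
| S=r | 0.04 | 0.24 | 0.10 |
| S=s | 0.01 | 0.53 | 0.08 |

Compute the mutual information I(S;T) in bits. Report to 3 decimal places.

0.054 bits

Marginals: p(S) = (0.3800, 0.6200), p(T) = (0.0500, 0.7700, 0.1800).
I(S;T) = Σ p(x,y)·log₂[p(x,y)/(p(x)p(y))].
  (r,0): 0.04·log₂(2.1053) = 0.0430
  (r,1): 0.24·log₂(0.8202) = -0.0686
  (r,2): 0.10·log₂(1.4620) = 0.0548
  (s,0): 0.01·log₂(0.3226) = -0.0163
  (s,1): 0.53·log₂(1.1102) = 0.0799
  (s,2): 0.08·log₂(0.7168) = -0.0384
Sum = 0.054 bits.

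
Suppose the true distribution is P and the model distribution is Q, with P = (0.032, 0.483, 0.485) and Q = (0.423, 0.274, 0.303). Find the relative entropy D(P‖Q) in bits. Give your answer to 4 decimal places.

0.6050 bits

D(P‖Q) = Σ p·log₂(p/q).
  0.032·log₂(0.032/0.423) = -0.11918
  0.483·log₂(0.483/0.274) = 0.39502
  0.485·log₂(0.485/0.303) = 0.32915
D(P‖Q) = 0.6050 bits.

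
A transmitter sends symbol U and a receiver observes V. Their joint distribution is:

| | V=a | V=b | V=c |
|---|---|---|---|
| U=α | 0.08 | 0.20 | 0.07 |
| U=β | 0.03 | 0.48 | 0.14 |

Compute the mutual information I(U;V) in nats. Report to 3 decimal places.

0.037 nats

Marginals: p(U) = (0.3500, 0.6500), p(V) = (0.1100, 0.6800, 0.2100).
I(U;V) = H(U) + H(V) − H(U,V).
H(U) = 0.6474, H(V) = 0.8328, H(U,V) = 1.4429.
I(U;V) = 0.6474 + 0.8328 − 1.4429 = 0.037 nats.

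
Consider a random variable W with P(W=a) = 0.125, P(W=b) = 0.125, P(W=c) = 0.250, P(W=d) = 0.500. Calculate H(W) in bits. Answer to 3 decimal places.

H(W) = −Σ p·log₂ p.
  −(0.125)·log₂(0.125) = 0.3750
  −(0.125)·log₂(0.125) = 0.3750
  −(0.250)·log₂(0.250) = 0.5000
  −(0.500)·log₂(0.500) = 0.5000
Sum: 0.3750 + 0.3750 + 0.5000 + 0.5000 = 1.750 bits.

1.750 bits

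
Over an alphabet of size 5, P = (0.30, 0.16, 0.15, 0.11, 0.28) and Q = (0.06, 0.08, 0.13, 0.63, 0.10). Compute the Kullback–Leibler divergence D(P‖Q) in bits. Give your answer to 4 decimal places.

1.0265 bits

D(P‖Q) = Σ p·log₂(p/q).
  0.30·log₂(0.30/0.06) = 0.69658
  0.16·log₂(0.16/0.08) = 0.16000
  0.15·log₂(0.15/0.13) = 0.03097
  0.11·log₂(0.11/0.63) = -0.27696
  0.28·log₂(0.28/0.10) = 0.41592
D(P‖Q) = 1.0265 bits.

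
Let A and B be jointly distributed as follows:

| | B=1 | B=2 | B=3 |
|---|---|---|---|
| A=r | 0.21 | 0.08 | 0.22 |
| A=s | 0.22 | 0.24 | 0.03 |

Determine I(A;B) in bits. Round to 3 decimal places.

Marginals: p(A) = (0.5100, 0.4900), p(B) = (0.4300, 0.3200, 0.2500).
I(A;B) = Σ p(x,y)·log₂[p(x,y)/(p(x)p(y))].
  (r,1): 0.21·log₂(0.9576) = -0.0131
  (r,2): 0.08·log₂(0.4902) = -0.0823
  (r,3): 0.22·log₂(1.7255) = 0.1731
  (s,1): 0.22·log₂(1.0441) = 0.0137
  (s,2): 0.24·log₂(1.5306) = 0.1474
  (s,3): 0.03·log₂(0.2449) = -0.0609
Sum = 0.178 bits.

0.178 bits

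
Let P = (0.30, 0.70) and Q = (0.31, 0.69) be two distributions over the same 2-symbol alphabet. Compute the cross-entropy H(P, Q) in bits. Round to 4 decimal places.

0.8816 bits

H(P,Q) = −Σ p·log₂ q.
  −0.30·log₂(0.31) = 0.50690
  −0.70·log₂(0.69) = 0.37473
H(P,Q) = 0.8816 bits.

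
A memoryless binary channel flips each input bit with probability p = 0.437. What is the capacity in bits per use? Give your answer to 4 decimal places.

Binary symmetric channel: C = 1 − h₂(ε) where h₂ is the binary entropy function.
h₂(0.437) = −0.437·log₂0.437 − 0.563·log₂0.563 = 0.9885.
C = 1 − 0.9885 = 0.0115 bits per channel use.

0.0115 bits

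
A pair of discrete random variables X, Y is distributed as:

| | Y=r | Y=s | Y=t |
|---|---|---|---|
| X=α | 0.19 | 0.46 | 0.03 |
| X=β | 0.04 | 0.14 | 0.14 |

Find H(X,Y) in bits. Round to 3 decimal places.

2.102 bits

H(X,Y) = −Σ p(x,y)·log₂ p(x,y) over all 6 cells.
  cell (α,r): −0.19·log₂0.19 = 0.4552
  cell (α,s): −0.46·log₂0.46 = 0.5153
  cell (α,t): −0.03·log₂0.03 = 0.1518
  cell (β,r): −0.04·log₂0.04 = 0.1858
  cell (β,s): −0.14·log₂0.14 = 0.3971
  cell (β,t): −0.14·log₂0.14 = 0.3971
Sum = 2.102 bits.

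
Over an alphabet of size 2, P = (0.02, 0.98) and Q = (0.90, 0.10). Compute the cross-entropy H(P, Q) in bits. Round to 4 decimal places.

3.2585 bits

H(P,Q) = −Σ p·log₂ q.
  −0.02·log₂(0.90) = 0.00304
  −0.98·log₂(0.10) = 3.25549
H(P,Q) = 3.2585 bits.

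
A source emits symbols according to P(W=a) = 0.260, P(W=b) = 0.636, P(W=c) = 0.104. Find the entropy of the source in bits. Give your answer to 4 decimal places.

1.2601 bits

H(W) = −Σ p·log₂ p.
  −(0.260)·log₂(0.260) = 0.50529
  −(0.636)·log₂(0.636) = 0.41525
  −(0.104)·log₂(0.104) = 0.33960
Sum: 0.50529 + 0.41525 + 0.33960 = 1.2601 bits.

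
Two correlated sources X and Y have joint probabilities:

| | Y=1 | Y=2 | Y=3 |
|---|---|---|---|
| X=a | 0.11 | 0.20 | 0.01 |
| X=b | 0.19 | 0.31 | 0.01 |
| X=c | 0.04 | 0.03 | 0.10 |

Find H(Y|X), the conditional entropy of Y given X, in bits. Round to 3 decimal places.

1.140 bits

Marginals: p(X) = (0.3200, 0.5100, 0.1700), p(Y) = (0.3400, 0.5400, 0.1200).
H(Y|X) = Σ p(X) · H(Y|X=·).
  X=a: p=0.3200, H(Y|X=a) = 1.1096
  X=b: p=0.5100, H(Y|X=b) = 1.0785
  X=c: p=0.1700, H(Y|X=c) = 1.3831
Weighted sum = 1.140 bits.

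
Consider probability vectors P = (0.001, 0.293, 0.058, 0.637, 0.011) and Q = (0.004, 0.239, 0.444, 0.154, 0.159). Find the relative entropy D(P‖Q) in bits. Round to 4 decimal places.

D(P‖Q) = Σ p·log₂(p/q).
  0.001·log₂(0.001/0.004) = -0.00200
  0.293·log₂(0.293/0.239) = 0.08611
  0.058·log₂(0.058/0.444) = -0.17031
  0.637·log₂(0.637/0.154) = 1.30481
  0.011·log₂(0.011/0.159) = -0.04239
D(P‖Q) = 1.1762 bits.

1.1762 bits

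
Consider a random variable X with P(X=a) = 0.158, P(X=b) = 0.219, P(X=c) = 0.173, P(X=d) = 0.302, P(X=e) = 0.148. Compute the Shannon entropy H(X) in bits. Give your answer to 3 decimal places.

H(X) = −Σ p·log₂ p.
  −(0.158)·log₂(0.158) = 0.4206
  −(0.219)·log₂(0.219) = 0.4798
  −(0.173)·log₂(0.173) = 0.4379
  −(0.302)·log₂(0.302) = 0.5217
  −(0.148)·log₂(0.148) = 0.4079
Sum: 0.4206 + 0.4798 + 0.4379 + 0.5217 + 0.4079 = 2.268 bits.

2.268 bits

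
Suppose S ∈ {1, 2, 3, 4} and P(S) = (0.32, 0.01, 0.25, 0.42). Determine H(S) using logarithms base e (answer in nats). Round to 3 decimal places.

H(S) = −Σ p·ln p.
  −(0.32)·ln(0.32) = 0.3646
  −(0.01)·ln(0.01) = 0.0461
  −(0.25)·ln(0.25) = 0.3466
  −(0.42)·ln(0.42) = 0.3644
Sum: 0.3646 + 0.0461 + 0.3466 + 0.3644 = 1.122 nats.

1.122 nats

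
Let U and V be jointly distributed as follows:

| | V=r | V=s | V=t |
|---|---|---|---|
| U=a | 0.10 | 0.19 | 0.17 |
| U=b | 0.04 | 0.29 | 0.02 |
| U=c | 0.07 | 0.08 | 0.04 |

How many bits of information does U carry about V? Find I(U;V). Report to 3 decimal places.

0.145 bits

Marginals: p(U) = (0.4600, 0.3500, 0.1900), p(V) = (0.2100, 0.5600, 0.2300).
I(U;V) = Σ p(x,y)·log₂[p(x,y)/(p(x)p(y))].
  (a,r): 0.10·log₂(1.0352) = 0.0050
  (a,s): 0.19·log₂(0.7376) = -0.0834
  (a,t): 0.17·log₂(1.6068) = 0.1163
  (b,r): 0.04·log₂(0.5442) = -0.0351
  (b,s): 0.29·log₂(1.4796) = 0.1639
  (b,t): 0.02·log₂(0.2484) = -0.0402
  (c,r): 0.07·log₂(1.7544) = 0.0568
  (c,s): 0.08·log₂(0.7519) = -0.0329
  (c,t): 0.04·log₂(0.9153) = -0.0051
Sum = 0.145 bits.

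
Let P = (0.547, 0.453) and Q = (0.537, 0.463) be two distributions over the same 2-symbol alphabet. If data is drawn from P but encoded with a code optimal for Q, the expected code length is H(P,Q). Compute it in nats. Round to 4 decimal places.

H(P,Q) = −Σ p·ln q.
  −0.547·ln(0.537) = 0.34010
  −0.453·ln(0.463) = 0.34882
H(P,Q) = 0.6889 nats.

0.6889 nats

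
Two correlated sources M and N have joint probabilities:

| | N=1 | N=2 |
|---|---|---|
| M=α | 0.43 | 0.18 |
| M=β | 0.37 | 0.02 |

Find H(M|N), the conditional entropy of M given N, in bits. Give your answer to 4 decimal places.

Chain rule: H(M|N) = H(M,N) − H(N).
Marginals: p(M) = (0.6100, 0.3900), p(N) = (0.8000, 0.2000).
H(M,N) = 1.6125 bits; H(N) = 0.7219 bits.
H(M|N) = 1.6125 − 0.7219 = 0.8906 bits.

0.8906 bits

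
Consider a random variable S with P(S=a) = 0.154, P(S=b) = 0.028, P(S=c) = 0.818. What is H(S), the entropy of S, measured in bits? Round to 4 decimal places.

H(S) = −Σ p·log₂ p.
  −(0.154)·log₂(0.154) = 0.41565
  −(0.028)·log₂(0.028) = 0.14444
  −(0.818)·log₂(0.818) = 0.23708
Sum: 0.41565 + 0.14444 + 0.23708 = 0.7972 bits.

0.7972 bits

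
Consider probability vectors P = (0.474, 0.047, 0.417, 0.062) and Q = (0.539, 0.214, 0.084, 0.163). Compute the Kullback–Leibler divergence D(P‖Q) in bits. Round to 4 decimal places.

D(P‖Q) = Σ p·log₂(p/q).
  0.474·log₂(0.474/0.539) = -0.08788
  0.047·log₂(0.047/0.214) = -0.10278
  0.417·log₂(0.417/0.084) = 0.96393
  0.062·log₂(0.062/0.163) = -0.08646
D(P‖Q) = 0.6868 bits.

0.6868 bits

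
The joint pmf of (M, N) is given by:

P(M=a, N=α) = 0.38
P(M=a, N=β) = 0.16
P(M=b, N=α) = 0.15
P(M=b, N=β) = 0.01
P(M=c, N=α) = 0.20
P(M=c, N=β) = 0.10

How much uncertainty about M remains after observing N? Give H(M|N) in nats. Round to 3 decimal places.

Marginals: p(M) = (0.5400, 0.1600, 0.3000), p(N) = (0.7300, 0.2700).
H(M|N) = Σ p(N) · H(M|N=·).
  N=α: p=0.7300, H(M|N=α) = 1.0197
  N=β: p=0.2700, H(M|N=β) = 0.8000
Weighted sum = 0.960 nats.

0.960 nats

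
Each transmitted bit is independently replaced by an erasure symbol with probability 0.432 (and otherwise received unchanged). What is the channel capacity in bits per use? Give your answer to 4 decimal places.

Binary erasure channel: capacity C = 1 − ε.
C = 1 − 0.432 = 0.5680 bits per channel use.

0.5680 bits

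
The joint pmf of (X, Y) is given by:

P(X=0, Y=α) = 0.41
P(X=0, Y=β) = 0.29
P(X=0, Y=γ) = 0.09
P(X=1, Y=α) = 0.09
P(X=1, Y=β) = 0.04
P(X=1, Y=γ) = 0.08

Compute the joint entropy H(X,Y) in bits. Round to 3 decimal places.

H(X,Y) = −Σ p(x,y)·log₂ p(x,y) over all 6 cells.
  cell (0,α): −0.41·log₂0.41 = 0.5274
  cell (0,β): −0.29·log₂0.29 = 0.5179
  cell (0,γ): −0.09·log₂0.09 = 0.3127
  cell (1,α): −0.09·log₂0.09 = 0.3127
  cell (1,β): −0.04·log₂0.04 = 0.1858
  cell (1,γ): −0.08·log₂0.08 = 0.2915
Sum = 2.148 bits.

2.148 bits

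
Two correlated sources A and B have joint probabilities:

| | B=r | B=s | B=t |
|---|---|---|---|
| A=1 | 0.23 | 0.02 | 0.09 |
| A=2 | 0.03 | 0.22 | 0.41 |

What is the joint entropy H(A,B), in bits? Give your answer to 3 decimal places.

H(A,B) = −Σ p(x,y)·log₂ p(x,y) over all 6 cells.
  cell (1,r): −0.23·log₂0.23 = 0.4877
  cell (1,s): −0.02·log₂0.02 = 0.1129
  cell (1,t): −0.09·log₂0.09 = 0.3127
  cell (2,r): −0.03·log₂0.03 = 0.1518
  cell (2,s): −0.22·log₂0.22 = 0.4806
  cell (2,t): −0.41·log₂0.41 = 0.5274
Sum = 2.073 bits.

2.073 bits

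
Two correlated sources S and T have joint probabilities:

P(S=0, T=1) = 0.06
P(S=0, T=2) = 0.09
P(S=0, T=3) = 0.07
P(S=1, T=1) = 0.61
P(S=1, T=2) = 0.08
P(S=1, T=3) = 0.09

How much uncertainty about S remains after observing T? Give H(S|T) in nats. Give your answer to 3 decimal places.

0.429 nats

Chain rule: H(S|T) = H(S,T) − H(T).
Marginals: p(S) = (0.2200, 0.7800), p(T) = (0.6700, 0.1700, 0.1600).
H(S,T) = 1.2920 nats; H(T) = 0.8628 nats.
H(S|T) = 1.2920 − 0.8628 = 0.429 nats.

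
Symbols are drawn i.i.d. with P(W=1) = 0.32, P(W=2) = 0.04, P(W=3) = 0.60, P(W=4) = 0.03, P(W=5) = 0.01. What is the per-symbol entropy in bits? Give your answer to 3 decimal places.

H(W) = −Σ p·log₂ p.
  −(0.32)·log₂(0.32) = 0.5260
  −(0.04)·log₂(0.04) = 0.1858
  −(0.60)·log₂(0.60) = 0.4422
  −(0.03)·log₂(0.03) = 0.1518
  −(0.01)·log₂(0.01) = 0.0664
Sum: 0.5260 + 0.1858 + 0.4422 + 0.1518 + 0.0664 = 1.372 bits.

1.372 bits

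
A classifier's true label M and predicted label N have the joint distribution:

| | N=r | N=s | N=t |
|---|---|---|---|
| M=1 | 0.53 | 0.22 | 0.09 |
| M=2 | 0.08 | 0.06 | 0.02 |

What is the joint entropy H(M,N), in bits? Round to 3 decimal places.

1.927 bits

H(M,N) = −Σ p(x,y)·log₂ p(x,y) over all 6 cells.
  cell (1,r): −0.53·log₂0.53 = 0.4854
  cell (1,s): −0.22·log₂0.22 = 0.4806
  cell (1,t): −0.09·log₂0.09 = 0.3127
  cell (2,r): −0.08·log₂0.08 = 0.2915
  cell (2,s): −0.06·log₂0.06 = 0.2435
  cell (2,t): −0.02·log₂0.02 = 0.1129
Sum = 1.927 bits.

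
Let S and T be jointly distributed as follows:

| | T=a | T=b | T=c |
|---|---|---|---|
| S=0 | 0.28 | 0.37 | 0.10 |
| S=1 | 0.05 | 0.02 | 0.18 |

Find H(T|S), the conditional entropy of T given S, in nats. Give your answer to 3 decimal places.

Chain rule: H(T|S) = H(S,T) − H(S).
Marginals: p(S) = (0.7500, 0.2500), p(T) = (0.3300, 0.3900, 0.2800).
H(S,T) = 1.4913 nats; H(S) = 0.5623 nats.
H(T|S) = 1.4913 − 0.5623 = 0.929 nats.

0.929 nats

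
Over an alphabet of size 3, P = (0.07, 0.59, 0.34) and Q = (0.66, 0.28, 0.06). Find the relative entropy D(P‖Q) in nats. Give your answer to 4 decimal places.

D(P‖Q) = Σ p·ln(p/q).
  0.07·ln(0.07/0.66) = -0.15706
  0.59·ln(0.59/0.28) = 0.43975
  0.34·ln(0.34/0.06) = 0.58976
D(P‖Q) = 0.8724 nats.

0.8724 nats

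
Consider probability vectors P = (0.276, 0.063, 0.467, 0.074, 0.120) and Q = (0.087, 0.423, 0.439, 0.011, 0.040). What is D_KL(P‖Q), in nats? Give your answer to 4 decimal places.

D(P‖Q) = Σ p·ln(p/q).
  0.276·ln(0.276/0.087) = 0.31864
  0.063·ln(0.063/0.423) = -0.11997
  0.467·ln(0.467/0.439) = 0.02887
  0.074·ln(0.074/0.011) = 0.14106
  0.120·ln(0.120/0.040) = 0.13183
D(P‖Q) = 0.5004 nats.

0.5004 nats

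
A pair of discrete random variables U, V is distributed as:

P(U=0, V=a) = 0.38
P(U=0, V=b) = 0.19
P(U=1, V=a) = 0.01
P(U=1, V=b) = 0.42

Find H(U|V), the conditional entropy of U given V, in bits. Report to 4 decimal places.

Marginals: p(U) = (0.5700, 0.4300), p(V) = (0.3900, 0.6100).
H(U|V) = Σ p(V) · H(U|V=·).
  V=a: p=0.3900, H(U|V=a) = 0.1720
  V=b: p=0.6100, H(U|V=b) = 0.8949
Weighted sum = 0.6130 bits.

0.6130 bits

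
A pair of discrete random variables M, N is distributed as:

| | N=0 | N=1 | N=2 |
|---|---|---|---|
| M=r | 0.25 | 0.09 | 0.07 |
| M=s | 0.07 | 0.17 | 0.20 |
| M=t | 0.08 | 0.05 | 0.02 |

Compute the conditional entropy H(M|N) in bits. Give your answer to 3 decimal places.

Chain rule: H(M|N) = H(M,N) − H(N).
Marginals: p(M) = (0.4100, 0.4400, 0.1500), p(N) = (0.4000, 0.3100, 0.2900).
H(M,N) = 2.8692 bits; H(N) = 1.5705 bits.
H(M|N) = 2.8692 − 1.5705 = 1.299 bits.

1.299 bits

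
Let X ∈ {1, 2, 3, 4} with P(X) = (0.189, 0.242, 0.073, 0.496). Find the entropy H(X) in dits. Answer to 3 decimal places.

H(X) = −Σ p·log₁₀ p.
  −(0.189)·log₁₀(0.189) = 0.1367
  −(0.242)·log₁₀(0.242) = 0.1491
  −(0.073)·log₁₀(0.073) = 0.0830
  −(0.496)·log₁₀(0.496) = 0.1510
Sum: 0.1367 + 0.1491 + 0.0830 + 0.1510 = 0.520 dits.

0.520 dits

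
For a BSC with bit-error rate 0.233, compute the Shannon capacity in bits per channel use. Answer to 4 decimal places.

Binary symmetric channel: C = 1 − h₂(ε) where h₂ is the binary entropy function.
h₂(0.233) = −0.233·log₂0.233 − 0.767·log₂0.767 = 0.7832.
C = 1 − 0.7832 = 0.2168 bits per channel use.

0.2168 bits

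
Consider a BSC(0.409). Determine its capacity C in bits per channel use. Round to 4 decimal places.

0.0240 bits

Binary symmetric channel: C = 1 − h₂(ε) where h₂ is the binary entropy function.
h₂(0.409) = −0.409·log₂0.409 − 0.591·log₂0.591 = 0.9760.
C = 1 − 0.9760 = 0.0240 bits per channel use.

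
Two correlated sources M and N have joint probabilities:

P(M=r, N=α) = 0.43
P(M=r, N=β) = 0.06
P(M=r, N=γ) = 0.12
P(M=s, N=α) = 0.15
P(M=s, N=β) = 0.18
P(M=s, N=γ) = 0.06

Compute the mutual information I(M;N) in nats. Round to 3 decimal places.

Marginals: p(M) = (0.6100, 0.3900), p(N) = (0.5800, 0.2400, 0.1800).
I(M;N) = H(M) + H(N) − H(M,N).
H(M) = 0.6687, H(N) = 0.9671, H(M,N) = 1.5482.
I(M;N) = 0.6687 + 0.9671 − 1.5482 = 0.088 nats.

0.088 nats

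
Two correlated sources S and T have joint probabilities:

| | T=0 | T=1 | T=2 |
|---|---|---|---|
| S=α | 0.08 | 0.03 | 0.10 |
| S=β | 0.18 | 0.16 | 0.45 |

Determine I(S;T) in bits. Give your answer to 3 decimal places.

Marginals: p(S) = (0.2100, 0.7900), p(T) = (0.2600, 0.1900, 0.5500).
I(S;T) = Σ p(x,y)·log₂[p(x,y)/(p(x)p(y))].
  (α,0): 0.08·log₂(1.4652) = 0.0441
  (α,1): 0.03·log₂(0.7519) = -0.0123
  (α,2): 0.10·log₂(0.8658) = -0.0208
  (β,0): 0.18·log₂(0.8763) = -0.0343
  (β,1): 0.16·log₂(1.0660) = 0.0147
  (β,2): 0.45·log₂(1.0357) = 0.0228
Sum = 0.014 bits.

0.014 bits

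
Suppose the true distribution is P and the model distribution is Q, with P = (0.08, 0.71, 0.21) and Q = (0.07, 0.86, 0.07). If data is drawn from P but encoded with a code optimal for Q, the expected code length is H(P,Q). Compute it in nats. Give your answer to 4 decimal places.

H(P,Q) = −Σ p·ln q.
  −0.08·ln(0.07) = 0.21274
  −0.71·ln(0.86) = 0.10708
  −0.21·ln(0.07) = 0.55844
H(P,Q) = 0.8783 nats.

0.8783 nats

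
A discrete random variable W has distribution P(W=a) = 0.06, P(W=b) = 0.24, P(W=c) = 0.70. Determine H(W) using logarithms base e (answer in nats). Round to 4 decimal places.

H(W) = −Σ p·ln p.
  −(0.06)·ln(0.06) = 0.16880
  −(0.24)·ln(0.24) = 0.34251
  −(0.70)·ln(0.70) = 0.24967
Sum: 0.16880 + 0.34251 + 0.24967 = 0.7610 nats.

0.7610 nats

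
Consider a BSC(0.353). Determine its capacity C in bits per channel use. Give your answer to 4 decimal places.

Binary symmetric channel: C = 1 − h₂(ε) where h₂ is the binary entropy function.
h₂(0.353) = −0.353·log₂0.353 − 0.647·log₂0.647 = 0.9367.
C = 1 − 0.9367 = 0.0633 bits per channel use.

0.0633 bits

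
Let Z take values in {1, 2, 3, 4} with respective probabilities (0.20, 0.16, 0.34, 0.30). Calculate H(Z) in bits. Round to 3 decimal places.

H(Z) = −Σ p·log₂ p.
  −(0.20)·log₂(0.20) = 0.4644
  −(0.16)·log₂(0.16) = 0.4230
  −(0.34)·log₂(0.34) = 0.5292
  −(0.30)·log₂(0.30) = 0.5211
Sum: 0.4644 + 0.4230 + 0.5292 + 0.5211 = 1.938 bits.

1.938 bits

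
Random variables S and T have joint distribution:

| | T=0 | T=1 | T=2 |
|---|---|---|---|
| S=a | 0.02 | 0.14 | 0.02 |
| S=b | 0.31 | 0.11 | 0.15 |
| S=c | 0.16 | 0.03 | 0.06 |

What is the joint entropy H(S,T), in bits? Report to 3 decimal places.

H(S,T) = −Σ p(x,y)·log₂ p(x,y) over all 9 cells.
  cell (a,0): −0.02·log₂0.02 = 0.1129
  cell (a,1): −0.14·log₂0.14 = 0.3971
  cell (a,2): −0.02·log₂0.02 = 0.1129
  cell (b,0): −0.31·log₂0.31 = 0.5238
  cell (b,1): −0.11·log₂0.11 = 0.3503
  cell (b,2): −0.15·log₂0.15 = 0.4105
  cell (c,0): −0.16·log₂0.16 = 0.4230
  cell (c,1): −0.03·log₂0.03 = 0.1518
  cell (c,2): −0.06·log₂0.06 = 0.2435
Sum = 2.726 bits.

2.726 bits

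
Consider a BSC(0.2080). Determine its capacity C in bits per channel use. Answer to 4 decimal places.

0.2624 bits

Binary symmetric channel: C = 1 − h₂(ε) where h₂ is the binary entropy function.
h₂(0.2080) = −0.2080·log₂0.2080 − 0.7920·log₂0.7920 = 0.7376.
C = 1 − 0.7376 = 0.2624 bits per channel use.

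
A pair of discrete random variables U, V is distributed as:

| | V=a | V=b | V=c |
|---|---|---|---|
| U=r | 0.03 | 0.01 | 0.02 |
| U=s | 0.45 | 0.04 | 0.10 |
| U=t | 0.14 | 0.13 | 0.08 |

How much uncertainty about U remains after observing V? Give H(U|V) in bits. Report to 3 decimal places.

1.101 bits

Marginals: p(U) = (0.0600, 0.5900, 0.3500), p(V) = (0.6200, 0.1800, 0.2000).
H(U|V) = Σ p(V) · H(U|V=·).
  V=a: p=0.6200, H(U|V=a) = 1.0318
  V=b: p=0.1800, H(U|V=b) = 1.0529
  V=c: p=0.2000, H(U|V=c) = 1.3610
Weighted sum = 1.101 bits.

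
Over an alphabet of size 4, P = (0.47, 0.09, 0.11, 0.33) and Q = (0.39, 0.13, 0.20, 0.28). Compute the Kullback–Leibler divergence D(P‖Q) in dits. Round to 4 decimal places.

D(P‖Q) = Σ p·log₁₀(p/q).
  0.47·log₁₀(0.47/0.39) = 0.03809
  0.09·log₁₀(0.09/0.13) = -0.01437
  0.11·log₁₀(0.11/0.20) = -0.02856
  0.33·log₁₀(0.33/0.28) = 0.02355
D(P‖Q) = 0.0187 dits.

0.0187 dits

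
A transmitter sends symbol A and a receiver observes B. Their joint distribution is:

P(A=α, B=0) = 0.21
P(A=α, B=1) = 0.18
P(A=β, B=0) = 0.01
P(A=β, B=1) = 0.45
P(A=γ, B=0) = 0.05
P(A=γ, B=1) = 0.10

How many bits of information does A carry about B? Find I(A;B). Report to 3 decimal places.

Marginals: p(A) = (0.3900, 0.4600, 0.1500), p(B) = (0.2700, 0.7300).
I(A;B) = Σ p(x,y)·log₂[p(x,y)/(p(x)p(y))].
  (α,0): 0.21·log₂(1.9943) = 0.2091
  (α,1): 0.18·log₂(0.6322) = -0.1191
  (β,0): 0.01·log₂(0.0805) = -0.0363
  (β,1): 0.45·log₂(1.3401) = 0.1900
  (γ,0): 0.05·log₂(1.2346) = 0.0152
  (γ,1): 0.10·log₂(0.9132) = -0.0131
Sum = 0.246 bits.

0.246 bits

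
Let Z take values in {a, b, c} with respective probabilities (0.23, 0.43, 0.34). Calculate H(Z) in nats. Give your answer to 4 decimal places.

1.0677 nats

H(Z) = −Σ p·ln p.
  −(0.23)·ln(0.23) = 0.33803
  −(0.43)·ln(0.43) = 0.36291
  −(0.34)·ln(0.34) = 0.36680
Sum: 0.33803 + 0.36291 + 0.36680 = 1.0677 nats.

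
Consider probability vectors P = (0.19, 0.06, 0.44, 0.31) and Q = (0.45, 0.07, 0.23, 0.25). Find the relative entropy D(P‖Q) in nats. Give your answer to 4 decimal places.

0.1790 nats

D(P‖Q) = Σ p·ln(p/q).
  0.19·ln(0.19/0.45) = -0.16382
  0.06·ln(0.06/0.07) = -0.00925
  0.44·ln(0.44/0.23) = 0.28543
  0.31·ln(0.31/0.25) = 0.06668
D(P‖Q) = 0.1790 nats.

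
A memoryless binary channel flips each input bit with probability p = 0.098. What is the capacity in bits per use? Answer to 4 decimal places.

Binary symmetric channel: C = 1 − h₂(ε) where h₂ is the binary entropy function.
h₂(0.098) = −0.098·log₂0.098 − 0.902·log₂0.902 = 0.4626.
C = 1 − 0.4626 = 0.5374 bits per channel use.

0.5374 bits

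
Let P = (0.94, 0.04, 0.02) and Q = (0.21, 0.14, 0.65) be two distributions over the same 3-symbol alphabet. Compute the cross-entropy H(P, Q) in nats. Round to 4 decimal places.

H(P,Q) = −Σ p·ln q.
  −0.94·ln(0.21) = 1.46701
  −0.04·ln(0.14) = 0.07864
  −0.02·ln(0.65) = 0.00862
H(P,Q) = 1.5543 nats.

1.5543 nats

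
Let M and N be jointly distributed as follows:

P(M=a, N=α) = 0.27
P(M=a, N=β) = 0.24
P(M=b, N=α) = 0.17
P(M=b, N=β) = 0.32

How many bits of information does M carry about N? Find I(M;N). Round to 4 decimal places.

Marginals: p(M) = (0.5100, 0.4900), p(N) = (0.4400, 0.5600).
I(M;N) = H(M) + H(N) − H(M,N).
H(M) = 0.9997, H(N) = 0.9896, H(M,N) = 1.9648.
I(M;N) = 0.9997 + 0.9896 − 1.9648 = 0.0245 bits.

0.0245 bits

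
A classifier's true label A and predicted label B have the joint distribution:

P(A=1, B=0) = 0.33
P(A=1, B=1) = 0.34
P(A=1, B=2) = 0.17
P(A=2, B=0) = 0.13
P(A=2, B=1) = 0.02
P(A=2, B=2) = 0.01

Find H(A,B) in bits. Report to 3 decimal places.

2.054 bits

H(A,B) = −Σ p(x,y)·log₂ p(x,y) over all 6 cells.
  cell (1,0): −0.33·log₂0.33 = 0.5278
  cell (1,1): −0.34·log₂0.34 = 0.5292
  cell (1,2): −0.17·log₂0.17 = 0.4346
  cell (2,0): −0.13·log₂0.13 = 0.3826
  cell (2,1): −0.02·log₂0.02 = 0.1129
  cell (2,2): −0.01·log₂0.01 = 0.0664
Sum = 2.054 bits.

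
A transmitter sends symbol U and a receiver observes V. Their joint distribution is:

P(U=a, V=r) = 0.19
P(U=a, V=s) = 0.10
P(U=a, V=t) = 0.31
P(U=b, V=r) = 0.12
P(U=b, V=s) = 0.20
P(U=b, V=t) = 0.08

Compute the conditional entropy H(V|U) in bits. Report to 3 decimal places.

1.463 bits

Chain rule: H(V|U) = H(U,V) − H(U).
Marginals: p(U) = (0.6000, 0.4000), p(V) = (0.3100, 0.3000, 0.3900).
H(U,V) = 2.4342 bits; H(U) = 0.9710 bits.
H(V|U) = 2.4342 − 0.9710 = 1.463 bits.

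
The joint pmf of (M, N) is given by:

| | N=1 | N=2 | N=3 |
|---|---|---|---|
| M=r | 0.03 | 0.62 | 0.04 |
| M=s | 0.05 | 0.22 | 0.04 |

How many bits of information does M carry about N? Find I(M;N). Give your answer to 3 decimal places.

Marginals: p(M) = (0.6900, 0.3100), p(N) = (0.0800, 0.8400, 0.0800).
I(M;N) = Σ p(x,y)·log₂[p(x,y)/(p(x)p(y))].
  (r,1): 0.03·log₂(0.5435) = -0.0264
  (r,2): 0.62·log₂(1.0697) = 0.0603
  (r,3): 0.04·log₂(0.7246) = -0.0186
  (s,1): 0.05·log₂(2.0161) = 0.0506
  (s,2): 0.22·log₂(0.8449) = -0.0535
  (s,3): 0.04·log₂(1.6129) = 0.0276
Sum = 0.040 bits.

0.040 bits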